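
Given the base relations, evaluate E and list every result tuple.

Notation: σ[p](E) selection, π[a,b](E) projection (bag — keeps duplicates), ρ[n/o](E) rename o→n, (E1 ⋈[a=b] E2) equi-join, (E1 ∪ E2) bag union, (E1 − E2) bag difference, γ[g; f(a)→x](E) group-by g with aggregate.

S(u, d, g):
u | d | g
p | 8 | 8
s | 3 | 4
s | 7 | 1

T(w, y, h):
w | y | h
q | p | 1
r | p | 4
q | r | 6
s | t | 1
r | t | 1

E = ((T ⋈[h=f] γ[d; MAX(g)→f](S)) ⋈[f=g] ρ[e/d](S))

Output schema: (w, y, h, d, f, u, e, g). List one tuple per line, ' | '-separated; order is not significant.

Per-node cardinality:
  T → 5
  S → 3
  γ[d; MAX(g)→f](S) → 3
  (T ⋈[h=f] γ[d; MAX(g)→f](S)) → 4
  S → 3
  ρ[e/d](S) → 3
  ((T ⋈[h=f] γ[d; MAX(g)→f](S)) ⋈[f=g] ρ[e/d](S)) → 4

== RESULT ==
w | y | h | d | f | u | e | g
q | p | 1 | 7 | 1 | s | 7 | 1
r | p | 4 | 3 | 4 | s | 3 | 4
r | t | 1 | 7 | 1 | s | 7 | 1
s | t | 1 | 7 | 1 | s | 7 | 1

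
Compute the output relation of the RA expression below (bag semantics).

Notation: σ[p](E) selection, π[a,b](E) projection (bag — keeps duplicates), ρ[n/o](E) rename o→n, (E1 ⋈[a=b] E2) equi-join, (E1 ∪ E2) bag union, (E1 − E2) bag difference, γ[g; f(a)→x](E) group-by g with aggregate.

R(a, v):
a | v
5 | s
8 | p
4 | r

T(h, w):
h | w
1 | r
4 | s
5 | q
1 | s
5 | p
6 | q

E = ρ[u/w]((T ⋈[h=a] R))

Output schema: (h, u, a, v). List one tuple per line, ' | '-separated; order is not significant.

Per-node cardinality:
  T → 6
  R → 3
  (T ⋈[h=a] R) → 3
  ρ[u/w]((T ⋈[h=a] R)) → 3

== RESULT ==
h | u | a | v
4 | s | 4 | r
5 | p | 5 | s
5 | q | 5 | s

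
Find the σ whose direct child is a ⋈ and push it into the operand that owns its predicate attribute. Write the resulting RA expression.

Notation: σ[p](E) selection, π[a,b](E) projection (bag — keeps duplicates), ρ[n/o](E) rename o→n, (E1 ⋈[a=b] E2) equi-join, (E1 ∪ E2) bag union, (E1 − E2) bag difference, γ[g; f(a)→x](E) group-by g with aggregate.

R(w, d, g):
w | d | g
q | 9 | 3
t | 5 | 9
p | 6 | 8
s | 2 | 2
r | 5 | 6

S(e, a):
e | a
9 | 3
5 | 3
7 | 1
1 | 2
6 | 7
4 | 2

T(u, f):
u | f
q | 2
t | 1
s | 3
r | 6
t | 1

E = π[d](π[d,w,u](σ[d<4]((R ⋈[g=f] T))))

σ filters on d, owned by the left side.
E' = π[d](π[d,w,u]((σ[d<4](R) ⋈[g=f] T)))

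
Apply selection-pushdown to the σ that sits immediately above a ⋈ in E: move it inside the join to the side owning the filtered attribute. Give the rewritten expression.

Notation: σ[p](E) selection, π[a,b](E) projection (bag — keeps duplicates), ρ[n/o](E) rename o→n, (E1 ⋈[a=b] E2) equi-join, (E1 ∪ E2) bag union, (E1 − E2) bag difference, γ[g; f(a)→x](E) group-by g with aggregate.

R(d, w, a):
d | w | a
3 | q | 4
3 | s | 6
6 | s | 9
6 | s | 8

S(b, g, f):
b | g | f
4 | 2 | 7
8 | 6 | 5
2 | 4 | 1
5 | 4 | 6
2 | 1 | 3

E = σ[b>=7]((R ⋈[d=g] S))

σ filters on b, owned by the right side.
E' = (R ⋈[d=g] σ[b>=7](S))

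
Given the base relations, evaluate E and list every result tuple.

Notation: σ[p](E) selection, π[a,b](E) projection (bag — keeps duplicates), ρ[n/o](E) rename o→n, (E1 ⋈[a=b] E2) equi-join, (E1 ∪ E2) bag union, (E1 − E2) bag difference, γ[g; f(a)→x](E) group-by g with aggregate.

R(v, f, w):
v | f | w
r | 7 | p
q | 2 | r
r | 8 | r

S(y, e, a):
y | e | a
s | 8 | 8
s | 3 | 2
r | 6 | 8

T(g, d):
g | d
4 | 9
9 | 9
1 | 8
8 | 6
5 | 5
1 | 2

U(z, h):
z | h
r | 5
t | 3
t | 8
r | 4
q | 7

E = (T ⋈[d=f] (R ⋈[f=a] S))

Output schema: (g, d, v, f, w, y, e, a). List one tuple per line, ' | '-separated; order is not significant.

Per-node cardinality:
  T → 6
  R → 3
  S → 3
  (R ⋈[f=a] S) → 3
  (T ⋈[d=f] (R ⋈[f=a] S)) → 3

== RESULT ==
g | d | v | f | w | y | e | a
1 | 2 | q | 2 | r | s | 3 | 2
1 | 8 | r | 8 | r | r | 6 | 8
1 | 8 | r | 8 | r | s | 8 | 8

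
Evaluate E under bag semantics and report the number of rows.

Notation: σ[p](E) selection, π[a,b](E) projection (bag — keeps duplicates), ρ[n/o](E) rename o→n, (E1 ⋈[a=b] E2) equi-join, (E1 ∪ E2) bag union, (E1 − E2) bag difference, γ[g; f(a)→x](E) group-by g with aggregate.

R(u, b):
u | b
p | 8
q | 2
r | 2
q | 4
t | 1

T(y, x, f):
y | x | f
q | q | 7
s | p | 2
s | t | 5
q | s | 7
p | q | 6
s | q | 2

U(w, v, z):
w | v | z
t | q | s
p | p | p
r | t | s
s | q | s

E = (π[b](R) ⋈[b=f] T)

Per-node cardinality:
  R → 5
  π[b](R) → 5
  T → 6
  (π[b](R) ⋈[b=f] T) → 4

|E| = 4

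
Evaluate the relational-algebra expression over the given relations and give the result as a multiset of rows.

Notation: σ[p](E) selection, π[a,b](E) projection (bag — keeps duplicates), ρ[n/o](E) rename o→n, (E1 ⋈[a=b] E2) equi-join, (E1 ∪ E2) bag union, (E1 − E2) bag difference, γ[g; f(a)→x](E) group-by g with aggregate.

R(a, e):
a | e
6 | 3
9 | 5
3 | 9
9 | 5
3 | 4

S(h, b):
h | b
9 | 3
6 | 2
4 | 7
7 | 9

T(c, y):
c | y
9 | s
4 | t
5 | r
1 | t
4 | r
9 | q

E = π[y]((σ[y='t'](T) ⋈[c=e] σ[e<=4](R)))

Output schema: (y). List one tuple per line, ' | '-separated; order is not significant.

Per-node cardinality:
  T → 6
  σ[y='t'](T) → 2
  R → 5
  σ[e<=4](R) → 2
  (σ[y='t'](T) ⋈[c=e] σ[e<=4](R)) → 1
  π[y]((σ[y='t'](T) ⋈[c=e] σ[e<=4](R))) → 1

== RESULT ==
y
t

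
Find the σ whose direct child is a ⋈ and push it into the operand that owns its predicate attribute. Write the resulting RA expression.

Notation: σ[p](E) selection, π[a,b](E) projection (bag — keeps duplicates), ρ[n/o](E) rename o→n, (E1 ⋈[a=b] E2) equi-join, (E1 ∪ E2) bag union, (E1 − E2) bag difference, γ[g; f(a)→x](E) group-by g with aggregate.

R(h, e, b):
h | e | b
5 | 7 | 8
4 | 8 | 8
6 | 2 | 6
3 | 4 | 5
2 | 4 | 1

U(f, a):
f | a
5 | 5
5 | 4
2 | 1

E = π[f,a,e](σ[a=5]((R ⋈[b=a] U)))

σ filters on a, owned by the right side.
E' = π[f,a,e]((R ⋈[b=a] σ[a=5](U)))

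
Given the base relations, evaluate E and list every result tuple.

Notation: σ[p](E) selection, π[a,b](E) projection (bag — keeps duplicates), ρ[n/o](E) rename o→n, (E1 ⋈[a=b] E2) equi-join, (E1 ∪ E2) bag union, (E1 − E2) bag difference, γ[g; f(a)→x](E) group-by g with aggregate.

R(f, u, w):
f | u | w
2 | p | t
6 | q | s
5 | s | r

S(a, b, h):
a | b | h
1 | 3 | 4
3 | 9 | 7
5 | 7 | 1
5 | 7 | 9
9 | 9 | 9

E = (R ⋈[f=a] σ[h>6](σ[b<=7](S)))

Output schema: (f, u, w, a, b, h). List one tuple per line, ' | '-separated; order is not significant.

Stepwise |·|:
  R → 3
  S → 5
  σ[b<=7](S) → 3
  σ[h>6](σ[b<=7](S)) → 1
  (R ⋈[f=a] σ[h>6](σ[b<=7](S))) → 1

== RESULT ==
f | u | w | a | b | h
5 | s | r | 5 | 7 | 9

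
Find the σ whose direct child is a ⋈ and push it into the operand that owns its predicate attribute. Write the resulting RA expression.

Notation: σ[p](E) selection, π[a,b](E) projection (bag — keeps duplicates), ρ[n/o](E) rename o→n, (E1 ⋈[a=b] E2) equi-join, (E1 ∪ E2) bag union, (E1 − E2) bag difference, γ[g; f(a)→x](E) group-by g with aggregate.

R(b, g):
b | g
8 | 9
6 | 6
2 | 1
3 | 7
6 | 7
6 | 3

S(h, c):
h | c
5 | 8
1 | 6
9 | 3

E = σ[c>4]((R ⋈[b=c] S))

σ filters on c, owned by the right side.
E' = (R ⋈[b=c] σ[c>4](S))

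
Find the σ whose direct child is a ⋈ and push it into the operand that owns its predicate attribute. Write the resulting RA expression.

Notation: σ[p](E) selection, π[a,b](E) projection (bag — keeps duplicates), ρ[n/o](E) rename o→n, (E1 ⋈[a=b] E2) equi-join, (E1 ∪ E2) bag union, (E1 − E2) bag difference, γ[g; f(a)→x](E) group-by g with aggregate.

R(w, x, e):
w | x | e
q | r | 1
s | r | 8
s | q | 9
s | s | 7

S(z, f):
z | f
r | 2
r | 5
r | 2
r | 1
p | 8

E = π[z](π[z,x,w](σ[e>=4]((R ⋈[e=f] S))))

σ filters on e, owned by the left side.
E' = π[z](π[z,x,w]((σ[e>=4](R) ⋈[e=f] S)))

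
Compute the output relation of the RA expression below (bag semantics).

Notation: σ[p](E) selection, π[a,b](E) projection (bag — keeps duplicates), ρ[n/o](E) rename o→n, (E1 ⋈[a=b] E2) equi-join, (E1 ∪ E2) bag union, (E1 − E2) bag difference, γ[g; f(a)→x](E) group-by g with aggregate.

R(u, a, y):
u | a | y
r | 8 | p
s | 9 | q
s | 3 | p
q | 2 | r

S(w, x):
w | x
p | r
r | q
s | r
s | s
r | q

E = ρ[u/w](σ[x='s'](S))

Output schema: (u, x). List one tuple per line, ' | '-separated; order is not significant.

Stepwise |·|:
  S → 5
  σ[x='s'](S) → 1
  ρ[u/w](σ[x='s'](S)) → 1

== RESULT ==
u | x
s | s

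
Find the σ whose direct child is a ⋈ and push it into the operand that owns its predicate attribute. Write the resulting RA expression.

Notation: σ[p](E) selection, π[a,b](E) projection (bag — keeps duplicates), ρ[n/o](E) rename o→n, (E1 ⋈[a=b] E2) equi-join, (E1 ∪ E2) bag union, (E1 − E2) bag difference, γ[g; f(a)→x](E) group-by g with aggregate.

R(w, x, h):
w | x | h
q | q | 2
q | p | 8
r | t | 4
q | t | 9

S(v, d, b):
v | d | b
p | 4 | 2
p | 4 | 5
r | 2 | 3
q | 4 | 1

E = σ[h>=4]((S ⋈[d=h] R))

σ filters on h, owned by the right side.
E' = (S ⋈[d=h] σ[h>=4](R))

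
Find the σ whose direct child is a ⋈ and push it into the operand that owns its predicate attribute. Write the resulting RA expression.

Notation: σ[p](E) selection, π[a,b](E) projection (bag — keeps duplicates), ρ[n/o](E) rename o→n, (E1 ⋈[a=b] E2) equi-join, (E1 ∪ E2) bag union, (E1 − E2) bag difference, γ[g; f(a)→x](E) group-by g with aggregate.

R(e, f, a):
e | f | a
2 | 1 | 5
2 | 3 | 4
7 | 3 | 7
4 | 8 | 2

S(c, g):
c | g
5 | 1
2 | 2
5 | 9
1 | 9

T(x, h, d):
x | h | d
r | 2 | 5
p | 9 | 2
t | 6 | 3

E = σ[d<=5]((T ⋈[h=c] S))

σ filters on d, owned by the left side.
E' = (σ[d<=5](T) ⋈[h=c] S)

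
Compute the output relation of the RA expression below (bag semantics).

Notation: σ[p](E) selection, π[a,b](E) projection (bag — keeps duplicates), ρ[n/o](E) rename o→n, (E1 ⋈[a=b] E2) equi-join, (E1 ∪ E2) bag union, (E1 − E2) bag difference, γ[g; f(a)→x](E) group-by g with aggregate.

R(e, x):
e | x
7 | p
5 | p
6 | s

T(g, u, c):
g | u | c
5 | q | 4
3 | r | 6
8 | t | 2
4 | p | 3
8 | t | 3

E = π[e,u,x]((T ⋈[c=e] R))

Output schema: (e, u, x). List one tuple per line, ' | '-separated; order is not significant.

Per-node cardinality:
  T → 5
  R → 3
  (T ⋈[c=e] R) → 1
  π[e,u,x]((T ⋈[c=e] R)) → 1

== RESULT ==
e | u | x
6 | r | s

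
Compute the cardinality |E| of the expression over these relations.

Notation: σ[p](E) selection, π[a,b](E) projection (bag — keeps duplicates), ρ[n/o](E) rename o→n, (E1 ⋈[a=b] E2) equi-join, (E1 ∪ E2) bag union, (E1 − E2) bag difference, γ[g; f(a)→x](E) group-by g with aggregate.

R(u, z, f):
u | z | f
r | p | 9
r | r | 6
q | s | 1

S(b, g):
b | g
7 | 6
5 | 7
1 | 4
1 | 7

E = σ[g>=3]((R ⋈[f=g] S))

Subexpression sizes:
  R → 3
  S → 4
  (R ⋈[f=g] S) → 1
  σ[g>=3]((R ⋈[f=g] S)) → 1

|E| = 1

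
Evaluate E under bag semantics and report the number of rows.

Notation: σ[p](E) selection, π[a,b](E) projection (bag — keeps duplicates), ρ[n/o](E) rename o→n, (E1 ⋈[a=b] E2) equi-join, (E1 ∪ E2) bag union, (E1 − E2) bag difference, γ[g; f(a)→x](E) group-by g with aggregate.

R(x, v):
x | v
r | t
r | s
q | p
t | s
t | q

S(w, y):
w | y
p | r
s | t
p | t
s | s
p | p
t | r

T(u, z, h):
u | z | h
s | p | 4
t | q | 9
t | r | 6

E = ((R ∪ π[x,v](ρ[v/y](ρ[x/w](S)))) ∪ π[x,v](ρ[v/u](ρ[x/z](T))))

Per-node cardinality:
  R → 5
  S → 6
  ρ[x/w](S) → 6
  ρ[v/y](ρ[x/w](S)) → 6
  π[x,v](ρ[v/y](ρ[x/w](S))) → 6
  (R ∪ π[x,v](ρ[v/y](ρ[x/w](S)))) → 11
  T → 3
  ρ[x/z](T) → 3
  ρ[v/u](ρ[x/z](T)) → 3
  π[x,v](ρ[v/u](ρ[x/z](T))) → 3
  ((R ∪ π[x,v](ρ[v/y](ρ[x/w](S)))) ∪ π[x,v](ρ[v/u](ρ[x/z](T)))) → 14

|E| = 14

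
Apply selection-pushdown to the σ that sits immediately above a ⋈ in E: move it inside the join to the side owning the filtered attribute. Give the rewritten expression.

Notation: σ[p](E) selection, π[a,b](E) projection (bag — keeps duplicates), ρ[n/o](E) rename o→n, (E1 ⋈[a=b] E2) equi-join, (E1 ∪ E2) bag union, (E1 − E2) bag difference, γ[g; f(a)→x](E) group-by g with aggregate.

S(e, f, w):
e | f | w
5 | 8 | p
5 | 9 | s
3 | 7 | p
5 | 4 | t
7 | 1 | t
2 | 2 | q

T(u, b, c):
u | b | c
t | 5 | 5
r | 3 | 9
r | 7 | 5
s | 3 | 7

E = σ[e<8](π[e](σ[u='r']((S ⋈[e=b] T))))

σ filters on u, owned by the right side.
E' = σ[e<8](π[e]((S ⋈[e=b] σ[u='r'](T))))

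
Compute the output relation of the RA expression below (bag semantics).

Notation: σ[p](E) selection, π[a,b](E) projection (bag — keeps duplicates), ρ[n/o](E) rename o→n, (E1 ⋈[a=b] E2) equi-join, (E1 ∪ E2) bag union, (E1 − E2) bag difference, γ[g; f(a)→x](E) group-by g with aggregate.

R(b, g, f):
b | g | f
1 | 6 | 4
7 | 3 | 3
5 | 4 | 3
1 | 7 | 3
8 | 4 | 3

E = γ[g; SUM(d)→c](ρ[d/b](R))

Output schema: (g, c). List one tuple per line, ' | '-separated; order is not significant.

Row counts bottom-up:
  R → 5
  ρ[d/b](R) → 5
  γ[g; SUM(d)→c](ρ[d/b](R)) → 4

== RESULT ==
g | c
3 | 7
4 | 13
6 | 1
7 | 1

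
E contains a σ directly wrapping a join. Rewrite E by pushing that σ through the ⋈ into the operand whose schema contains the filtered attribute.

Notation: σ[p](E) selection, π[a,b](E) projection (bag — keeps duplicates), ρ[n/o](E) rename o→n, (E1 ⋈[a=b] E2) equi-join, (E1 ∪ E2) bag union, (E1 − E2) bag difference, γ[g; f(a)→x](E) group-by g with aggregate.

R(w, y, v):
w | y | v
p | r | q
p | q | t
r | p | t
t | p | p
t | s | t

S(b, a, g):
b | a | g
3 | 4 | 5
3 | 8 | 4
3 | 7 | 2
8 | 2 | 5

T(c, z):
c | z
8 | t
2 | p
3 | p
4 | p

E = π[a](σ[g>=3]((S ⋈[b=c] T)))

σ filters on g, owned by the left side.
E' = π[a]((σ[g>=3](S) ⋈[b=c] T))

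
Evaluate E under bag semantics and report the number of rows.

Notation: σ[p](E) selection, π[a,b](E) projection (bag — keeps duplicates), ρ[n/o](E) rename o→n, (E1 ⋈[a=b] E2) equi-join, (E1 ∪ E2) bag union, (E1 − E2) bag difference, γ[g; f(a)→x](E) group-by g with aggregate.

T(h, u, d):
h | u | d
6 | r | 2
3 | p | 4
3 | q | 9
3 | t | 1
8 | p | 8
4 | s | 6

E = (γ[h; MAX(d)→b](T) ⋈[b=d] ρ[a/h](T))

Per-node cardinality:
  T → 6
  γ[h; MAX(d)→b](T) → 4
  T → 6
  ρ[a/h](T) → 6
  (γ[h; MAX(d)→b](T) ⋈[b=d] ρ[a/h](T)) → 4

|E| = 4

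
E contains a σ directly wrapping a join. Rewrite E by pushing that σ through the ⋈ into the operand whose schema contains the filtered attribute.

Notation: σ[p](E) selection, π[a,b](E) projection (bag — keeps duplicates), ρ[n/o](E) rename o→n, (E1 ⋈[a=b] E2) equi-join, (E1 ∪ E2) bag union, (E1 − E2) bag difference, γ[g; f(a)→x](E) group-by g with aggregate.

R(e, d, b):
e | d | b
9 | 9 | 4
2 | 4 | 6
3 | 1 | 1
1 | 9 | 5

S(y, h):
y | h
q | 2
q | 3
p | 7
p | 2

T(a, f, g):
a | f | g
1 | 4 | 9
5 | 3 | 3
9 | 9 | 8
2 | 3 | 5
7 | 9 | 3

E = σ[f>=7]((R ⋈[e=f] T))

σ filters on f, owned by the right side.
E' = (R ⋈[e=f] σ[f>=7](T))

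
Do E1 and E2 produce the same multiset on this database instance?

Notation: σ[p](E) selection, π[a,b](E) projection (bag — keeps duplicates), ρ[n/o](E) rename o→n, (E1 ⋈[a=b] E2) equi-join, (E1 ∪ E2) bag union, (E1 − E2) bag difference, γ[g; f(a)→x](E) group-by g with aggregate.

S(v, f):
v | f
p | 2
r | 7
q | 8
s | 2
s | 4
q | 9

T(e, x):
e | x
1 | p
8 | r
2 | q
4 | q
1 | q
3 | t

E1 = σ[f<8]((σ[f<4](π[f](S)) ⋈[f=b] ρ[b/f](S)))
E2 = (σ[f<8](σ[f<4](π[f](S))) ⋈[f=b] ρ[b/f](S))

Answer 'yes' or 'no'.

E1 stepwise |·|:
  S → 6
  π[f](S) → 6
  σ[f<4](π[f](S)) → 2
  S → 6
  ρ[b/f](S) → 6
  (σ[f<4](π[f](S)) ⋈[f=b] ρ[b/f](S)) → 4
  σ[f<8]((σ[f<4](π[f](S)) ⋈[f=b] ρ[b/f](S))) → 4
E2 stepwise |·|:
  S → 6
  π[f](S) → 6
  σ[f<4](π[f](S)) → 2
  σ[f<8](σ[f<4](π[f](S))) → 2
  S → 6
  ρ[b/f](S) → 6
  (σ[f<8](σ[f<4](π[f](S))) ⋈[f=b] ρ[b/f](S)) → 4

E1 and E2 produce the same multiset:
f | v | b
2 | p | 2
2 | p | 2
2 | s | 2
2 | s | 2

yes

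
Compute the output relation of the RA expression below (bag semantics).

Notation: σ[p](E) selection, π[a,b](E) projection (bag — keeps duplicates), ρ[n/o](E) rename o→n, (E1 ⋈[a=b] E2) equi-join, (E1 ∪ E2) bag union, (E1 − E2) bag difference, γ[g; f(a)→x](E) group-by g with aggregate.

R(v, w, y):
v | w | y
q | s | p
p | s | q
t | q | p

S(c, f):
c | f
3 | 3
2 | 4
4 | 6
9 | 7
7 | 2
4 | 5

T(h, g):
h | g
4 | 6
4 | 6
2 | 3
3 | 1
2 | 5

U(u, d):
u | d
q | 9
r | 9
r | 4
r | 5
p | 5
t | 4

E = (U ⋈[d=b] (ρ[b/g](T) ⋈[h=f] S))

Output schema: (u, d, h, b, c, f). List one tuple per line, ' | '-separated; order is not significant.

Stepwise |·|:
  U → 6
  T → 5
  ρ[b/g](T) → 5
  S → 6
  (ρ[b/g](T) ⋈[h=f] S) → 5
  (U ⋈[d=b] (ρ[b/g](T) ⋈[h=f] S)) → 2

== RESULT ==
u | d | h | b | c | f
p | 5 | 2 | 5 | 7 | 2
r | 5 | 2 | 5 | 7 | 2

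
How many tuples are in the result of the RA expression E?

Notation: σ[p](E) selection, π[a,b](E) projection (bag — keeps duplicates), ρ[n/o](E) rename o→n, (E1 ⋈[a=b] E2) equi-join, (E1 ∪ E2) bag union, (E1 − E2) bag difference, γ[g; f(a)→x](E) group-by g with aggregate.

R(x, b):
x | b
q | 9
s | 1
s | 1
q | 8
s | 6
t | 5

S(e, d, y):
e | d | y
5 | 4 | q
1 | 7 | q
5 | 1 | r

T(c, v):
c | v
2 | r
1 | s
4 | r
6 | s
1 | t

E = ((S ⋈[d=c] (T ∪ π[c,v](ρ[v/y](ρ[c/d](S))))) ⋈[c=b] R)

Subexpression sizes:
  S → 3
  T → 5
  S → 3
  ρ[c/d](S) → 3
  ρ[v/y](ρ[c/d](S)) → 3
  π[c,v](ρ[v/y](ρ[c/d](S))) → 3
  (T ∪ π[c,v](ρ[v/y](ρ[c/d](S)))) → 8
  (S ⋈[d=c] (T ∪ π[c,v](ρ[v/y](ρ[c/d](S))))) → 6
  R → 6
  ((S ⋈[d=c] (T ∪ π[c,v](ρ[v/y](ρ[c/d](S))))) ⋈[c=b] R) → 6

|E| = 6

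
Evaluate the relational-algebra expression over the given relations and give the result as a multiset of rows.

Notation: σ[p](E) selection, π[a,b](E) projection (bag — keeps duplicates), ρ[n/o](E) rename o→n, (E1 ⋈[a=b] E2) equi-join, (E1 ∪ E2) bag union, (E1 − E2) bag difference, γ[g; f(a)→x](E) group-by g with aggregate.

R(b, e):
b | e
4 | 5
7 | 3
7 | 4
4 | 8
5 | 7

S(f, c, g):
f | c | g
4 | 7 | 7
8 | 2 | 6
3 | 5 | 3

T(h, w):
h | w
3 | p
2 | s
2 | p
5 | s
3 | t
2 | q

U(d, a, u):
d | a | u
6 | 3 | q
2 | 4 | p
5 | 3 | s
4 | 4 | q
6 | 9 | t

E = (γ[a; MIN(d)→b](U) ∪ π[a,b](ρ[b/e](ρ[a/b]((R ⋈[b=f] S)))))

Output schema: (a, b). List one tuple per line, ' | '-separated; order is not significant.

Row counts bottom-up:
  U → 5
  γ[a; MIN(d)→b](U) → 3
  R → 5
  S → 3
  (R ⋈[b=f] S) → 2
  ρ[a/b]((R ⋈[b=f] S)) → 2
  ρ[b/e](ρ[a/b]((R ⋈[b=f] S))) → 2
  π[a,b](ρ[b/e](ρ[a/b]((R ⋈[b=f] S)))) → 2
  (γ[a; MIN(d)→b](U) ∪ π[a,b](ρ[b/e](ρ[a/b]((R ⋈[b=f] S))))) → 5

== RESULT ==
a | b
3 | 5
4 | 2
4 | 5
4 | 8
9 | 6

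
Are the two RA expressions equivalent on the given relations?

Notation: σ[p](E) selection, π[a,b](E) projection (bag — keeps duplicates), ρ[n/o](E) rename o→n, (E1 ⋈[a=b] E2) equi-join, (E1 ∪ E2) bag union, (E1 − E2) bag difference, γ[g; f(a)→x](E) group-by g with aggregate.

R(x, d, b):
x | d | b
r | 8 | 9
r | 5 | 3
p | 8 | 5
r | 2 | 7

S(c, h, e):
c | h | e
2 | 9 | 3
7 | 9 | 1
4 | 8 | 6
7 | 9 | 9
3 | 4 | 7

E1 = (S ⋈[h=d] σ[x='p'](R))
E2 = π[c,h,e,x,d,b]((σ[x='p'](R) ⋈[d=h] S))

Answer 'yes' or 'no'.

E1 row counts bottom-up:
  S → 5
  R → 4
  σ[x='p'](R) → 1
  (S ⋈[h=d] σ[x='p'](R)) → 1
E2 row counts bottom-up:
  R → 4
  σ[x='p'](R) → 1
  S → 5
  (σ[x='p'](R) ⋈[d=h] S) → 1
  π[c,h,e,x,d,b]((σ[x='p'](R) ⋈[d=h] S)) → 1

E1 and E2 produce the same multiset:
c | h | e | x | d | b
4 | 8 | 6 | p | 8 | 5

yes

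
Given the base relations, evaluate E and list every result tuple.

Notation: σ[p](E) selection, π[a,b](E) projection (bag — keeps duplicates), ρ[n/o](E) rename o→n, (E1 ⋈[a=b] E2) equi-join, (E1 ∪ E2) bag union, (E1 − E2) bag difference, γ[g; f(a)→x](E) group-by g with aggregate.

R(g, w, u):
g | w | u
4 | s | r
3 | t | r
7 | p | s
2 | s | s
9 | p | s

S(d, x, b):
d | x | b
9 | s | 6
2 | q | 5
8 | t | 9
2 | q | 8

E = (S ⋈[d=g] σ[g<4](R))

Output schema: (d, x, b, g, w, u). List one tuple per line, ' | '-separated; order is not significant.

Per-node cardinality:
  S → 4
  R → 5
  σ[g<4](R) → 2
  (S ⋈[d=g] σ[g<4](R)) → 2

== RESULT ==
d | x | b | g | w | u
2 | q | 5 | 2 | s | s
2 | q | 8 | 2 | s | s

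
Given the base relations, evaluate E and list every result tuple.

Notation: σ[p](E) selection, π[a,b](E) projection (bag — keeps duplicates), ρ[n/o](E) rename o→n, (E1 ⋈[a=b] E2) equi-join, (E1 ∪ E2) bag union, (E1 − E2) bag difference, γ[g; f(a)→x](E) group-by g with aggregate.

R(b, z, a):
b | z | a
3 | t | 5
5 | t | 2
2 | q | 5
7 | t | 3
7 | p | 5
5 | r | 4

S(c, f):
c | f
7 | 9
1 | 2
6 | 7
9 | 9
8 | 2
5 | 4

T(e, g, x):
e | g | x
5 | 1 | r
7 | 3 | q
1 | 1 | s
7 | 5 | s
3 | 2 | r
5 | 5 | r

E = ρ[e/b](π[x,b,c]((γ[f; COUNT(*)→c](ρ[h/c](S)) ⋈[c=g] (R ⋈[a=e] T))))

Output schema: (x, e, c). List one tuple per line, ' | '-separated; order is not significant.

Per-node cardinality:
  S → 6
  ρ[h/c](S) → 6
  γ[f; COUNT(*)→c](ρ[h/c](S)) → 4
  R → 6
  T → 6
  (R ⋈[a=e] T) → 7
  (γ[f; COUNT(*)→c](ρ[h/c](S)) ⋈[c=g] (R ⋈[a=e] T)) → 8
  π[x,b,c]((γ[f; COUNT(*)→c](ρ[h/c](S)) ⋈[c=g] (R ⋈[a=e] T))) → 8
  ρ[e/b](π[x,b,c]((γ[f; COUNT(*)→c](ρ[h/c](S)) ⋈[c=g] (R ⋈[a=e] T)))) → 8

== RESULT ==
x | e | c
r | 2 | 1
r | 2 | 1
r | 3 | 1
r | 3 | 1
r | 7 | 1
r | 7 | 1
r | 7 | 2
r | 7 | 2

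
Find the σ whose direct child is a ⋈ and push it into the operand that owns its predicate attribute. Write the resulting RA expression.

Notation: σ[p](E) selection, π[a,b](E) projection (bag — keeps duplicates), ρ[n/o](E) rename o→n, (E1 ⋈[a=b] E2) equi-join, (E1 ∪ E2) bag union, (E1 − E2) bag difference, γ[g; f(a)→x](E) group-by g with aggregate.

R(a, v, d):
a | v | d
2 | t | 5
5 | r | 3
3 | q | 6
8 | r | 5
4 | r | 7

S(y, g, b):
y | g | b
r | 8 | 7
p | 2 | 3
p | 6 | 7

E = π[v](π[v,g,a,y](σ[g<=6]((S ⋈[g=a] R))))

σ filters on g, owned by the left side.
E' = π[v](π[v,g,a,y]((σ[g<=6](S) ⋈[g=a] R)))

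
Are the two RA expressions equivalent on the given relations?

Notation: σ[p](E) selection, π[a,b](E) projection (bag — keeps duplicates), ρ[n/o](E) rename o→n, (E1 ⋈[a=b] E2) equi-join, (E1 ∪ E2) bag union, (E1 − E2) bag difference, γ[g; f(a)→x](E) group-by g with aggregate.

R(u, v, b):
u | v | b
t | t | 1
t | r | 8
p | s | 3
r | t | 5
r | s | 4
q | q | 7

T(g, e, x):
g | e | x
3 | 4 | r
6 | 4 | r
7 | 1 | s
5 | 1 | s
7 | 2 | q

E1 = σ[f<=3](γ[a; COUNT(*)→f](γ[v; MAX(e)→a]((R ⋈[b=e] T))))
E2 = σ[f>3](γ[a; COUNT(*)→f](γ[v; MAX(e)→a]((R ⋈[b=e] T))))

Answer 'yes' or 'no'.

E1 subexpression sizes:
  R → 6
  T → 5
  (R ⋈[b=e] T) → 4
  γ[v; MAX(e)→a]((R ⋈[b=e] T)) → 2
  γ[a; COUNT(*)→f](γ[v; MAX(e)→a]((R ⋈[b=e] T))) → 2
  σ[f<=3](γ[a; COUNT(*)→f](γ[v; MAX(e)→a]((R ⋈[b=e] T)))) → 2
E2 subexpression sizes:
  R → 6
  T → 5
  (R ⋈[b=e] T) → 4
  γ[v; MAX(e)→a]((R ⋈[b=e] T)) → 2
  γ[a; COUNT(*)→f](γ[v; MAX(e)→a]((R ⋈[b=e] T))) → 2
  σ[f>3](γ[a; COUNT(*)→f](γ[v; MAX(e)→a]((R ⋈[b=e] T)))) → 0

E1 result:
a | f
1 | 1
4 | 1
E2 result:
a | f
(0 rows)
Witness: (1, 1) appears 1× in E1 but 0× in E2.

no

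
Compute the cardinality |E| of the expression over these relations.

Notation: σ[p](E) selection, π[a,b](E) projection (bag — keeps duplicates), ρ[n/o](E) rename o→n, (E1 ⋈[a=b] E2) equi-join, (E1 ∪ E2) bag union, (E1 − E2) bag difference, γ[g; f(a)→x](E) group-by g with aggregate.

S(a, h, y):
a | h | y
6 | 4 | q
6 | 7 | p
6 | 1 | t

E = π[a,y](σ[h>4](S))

Subexpression sizes:
  S → 3
  σ[h>4](S) → 1
  π[a,y](σ[h>4](S)) → 1

|E| = 1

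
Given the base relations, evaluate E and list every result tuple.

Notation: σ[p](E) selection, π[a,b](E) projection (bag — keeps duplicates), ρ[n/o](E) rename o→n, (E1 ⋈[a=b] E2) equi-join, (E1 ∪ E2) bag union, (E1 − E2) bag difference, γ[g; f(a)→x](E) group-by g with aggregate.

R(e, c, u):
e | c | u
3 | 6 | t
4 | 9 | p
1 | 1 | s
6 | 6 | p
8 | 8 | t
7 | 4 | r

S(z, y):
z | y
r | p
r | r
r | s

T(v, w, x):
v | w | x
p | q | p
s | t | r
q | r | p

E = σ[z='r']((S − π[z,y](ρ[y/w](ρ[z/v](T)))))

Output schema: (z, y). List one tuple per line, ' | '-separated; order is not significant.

Stepwise |·|:
  S → 3
  T → 3
  ρ[z/v](T) → 3
  ρ[y/w](ρ[z/v](T)) → 3
  π[z,y](ρ[y/w](ρ[z/v](T))) → 3
  (S − π[z,y](ρ[y/w](ρ[z/v](T)))) → 3
  σ[z='r']((S − π[z,y](ρ[y/w](ρ[z/v](T))))) → 3

== RESULT ==
z | y
r | p
r | r
r | s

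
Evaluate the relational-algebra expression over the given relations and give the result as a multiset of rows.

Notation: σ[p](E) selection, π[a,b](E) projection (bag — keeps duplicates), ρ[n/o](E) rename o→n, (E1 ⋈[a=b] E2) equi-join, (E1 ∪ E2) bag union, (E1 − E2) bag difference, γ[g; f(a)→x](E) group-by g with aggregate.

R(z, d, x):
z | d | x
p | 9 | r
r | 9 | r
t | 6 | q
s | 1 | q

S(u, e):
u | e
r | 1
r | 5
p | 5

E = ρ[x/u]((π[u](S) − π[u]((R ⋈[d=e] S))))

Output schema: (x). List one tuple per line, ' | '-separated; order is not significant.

Row counts bottom-up:
  S → 3
  π[u](S) → 3
  R → 4
  S → 3
  (R ⋈[d=e] S) → 1
  π[u]((R ⋈[d=e] S)) → 1
  (π[u](S) − π[u]((R ⋈[d=e] S))) → 2
  ρ[x/u]((π[u](S) − π[u]((R ⋈[d=e] S)))) → 2

== RESULT ==
x
p
r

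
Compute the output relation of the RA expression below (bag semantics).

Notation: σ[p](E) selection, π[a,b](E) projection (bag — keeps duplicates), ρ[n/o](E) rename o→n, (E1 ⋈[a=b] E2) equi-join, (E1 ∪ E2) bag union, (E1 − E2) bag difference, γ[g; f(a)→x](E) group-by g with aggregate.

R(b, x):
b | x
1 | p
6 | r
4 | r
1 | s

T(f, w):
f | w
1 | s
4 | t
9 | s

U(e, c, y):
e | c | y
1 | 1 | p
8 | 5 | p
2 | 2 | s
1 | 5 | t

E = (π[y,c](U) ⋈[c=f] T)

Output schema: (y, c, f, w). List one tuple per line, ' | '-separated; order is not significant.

Subexpression sizes:
  U → 4
  π[y,c](U) → 4
  T → 3
  (π[y,c](U) ⋈[c=f] T) → 1

== RESULT ==
y | c | f | w
p | 1 | 1 | s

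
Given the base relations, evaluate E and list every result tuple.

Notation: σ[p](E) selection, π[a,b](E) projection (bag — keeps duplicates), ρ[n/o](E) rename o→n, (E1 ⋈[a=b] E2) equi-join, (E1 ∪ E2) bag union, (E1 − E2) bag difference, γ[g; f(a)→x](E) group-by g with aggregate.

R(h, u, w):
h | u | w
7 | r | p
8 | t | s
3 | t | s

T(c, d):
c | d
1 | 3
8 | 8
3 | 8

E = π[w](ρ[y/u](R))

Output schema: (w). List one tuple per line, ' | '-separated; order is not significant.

Stepwise |·|:
  R → 3
  ρ[y/u](R) → 3
  π[w](ρ[y/u](R)) → 3

== RESULT ==
w
p
s
s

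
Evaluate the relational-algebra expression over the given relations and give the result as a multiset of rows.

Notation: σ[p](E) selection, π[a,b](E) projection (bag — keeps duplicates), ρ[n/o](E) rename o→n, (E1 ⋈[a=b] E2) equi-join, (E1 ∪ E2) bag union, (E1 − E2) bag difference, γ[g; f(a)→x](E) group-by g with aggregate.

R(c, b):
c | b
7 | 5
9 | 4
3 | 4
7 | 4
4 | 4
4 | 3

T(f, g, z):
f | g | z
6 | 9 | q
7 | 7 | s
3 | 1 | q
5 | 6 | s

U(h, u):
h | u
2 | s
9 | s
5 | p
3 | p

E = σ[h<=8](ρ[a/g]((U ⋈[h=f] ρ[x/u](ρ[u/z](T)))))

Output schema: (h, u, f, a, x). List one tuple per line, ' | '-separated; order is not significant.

Per-node cardinality:
  U → 4
  T → 4
  ρ[u/z](T) → 4
  ρ[x/u](ρ[u/z](T)) → 4
  (U ⋈[h=f] ρ[x/u](ρ[u/z](T))) → 2
  ρ[a/g]((U ⋈[h=f] ρ[x/u](ρ[u/z](T)))) → 2
  σ[h<=8](ρ[a/g]((U ⋈[h=f] ρ[x/u](ρ[u/z](T))))) → 2

== RESULT ==
h | u | f | a | x
3 | p | 3 | 1 | q
5 | p | 5 | 6 | s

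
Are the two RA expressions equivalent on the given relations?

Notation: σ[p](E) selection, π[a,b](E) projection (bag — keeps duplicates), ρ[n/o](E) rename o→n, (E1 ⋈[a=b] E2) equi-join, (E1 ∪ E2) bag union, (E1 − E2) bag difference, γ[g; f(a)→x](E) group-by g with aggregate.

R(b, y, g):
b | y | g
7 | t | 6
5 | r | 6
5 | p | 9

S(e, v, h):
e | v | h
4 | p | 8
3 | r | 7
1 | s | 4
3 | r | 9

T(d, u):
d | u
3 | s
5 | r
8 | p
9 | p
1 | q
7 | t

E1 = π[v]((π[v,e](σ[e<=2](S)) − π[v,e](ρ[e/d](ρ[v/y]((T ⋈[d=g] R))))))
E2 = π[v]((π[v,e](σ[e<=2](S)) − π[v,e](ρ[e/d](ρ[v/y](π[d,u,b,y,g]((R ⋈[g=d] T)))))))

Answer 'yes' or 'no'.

E1 row counts bottom-up:
  S → 4
  σ[e<=2](S) → 1
  π[v,e](σ[e<=2](S)) → 1
  T → 6
  R → 3
  (T ⋈[d=g] R) → 1
  ρ[v/y]((T ⋈[d=g] R)) → 1
  ρ[e/d](ρ[v/y]((T ⋈[d=g] R))) → 1
  π[v,e](ρ[e/d](ρ[v/y]((T ⋈[d=g] R)))) → 1
  (π[v,e](σ[e<=2](S)) − π[v,e](ρ[e/d](ρ[v/y]((T ⋈[d=g] R))))) → 1
  π[v]((π[v,e](σ[e<=2](S)) − π[v,e](ρ[e/d](ρ[v/y]((T ⋈[d=g] R)))))) → 1
E2 row counts bottom-up:
  S → 4
  σ[e<=2](S) → 1
  π[v,e](σ[e<=2](S)) → 1
  R → 3
  T → 6
  (R ⋈[g=d] T) → 1
  π[d,u,b,y,g]((R ⋈[g=d] T)) → 1
  ρ[v/y](π[d,u,b,y,g]((R ⋈[g=d] T))) → 1
  ρ[e/d](ρ[v/y](π[d,u,b,y,g]((R ⋈[g=d] T)))) → 1
  π[v,e](ρ[e/d](ρ[v/y](π[d,u,b,y,g]((R ⋈[g=d] T))))) → 1
  (π[v,e](σ[e<=2](S)) − π[v,e](ρ[e/d](ρ[v/y](π[d,u,b,y,g]((R ⋈[g=d] T)))))) → 1
  π[v]((π[v,e](σ[e<=2](S)) − π[v,e](ρ[e/d](ρ[v/y](π[d,u,b,y,g]((R ⋈[g=d] T))))))) → 1

E1 and E2 produce the same multiset:
v
s

yes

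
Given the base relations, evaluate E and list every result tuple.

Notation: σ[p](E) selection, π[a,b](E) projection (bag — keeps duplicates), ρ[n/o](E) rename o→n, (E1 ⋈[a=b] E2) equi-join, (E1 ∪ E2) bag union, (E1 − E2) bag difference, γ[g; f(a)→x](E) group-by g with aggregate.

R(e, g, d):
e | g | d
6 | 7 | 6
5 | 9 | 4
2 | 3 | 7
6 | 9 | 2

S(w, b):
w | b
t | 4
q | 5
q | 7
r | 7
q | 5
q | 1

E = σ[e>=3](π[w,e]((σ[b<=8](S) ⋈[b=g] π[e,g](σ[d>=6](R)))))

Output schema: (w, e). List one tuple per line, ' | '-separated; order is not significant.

Row counts bottom-up:
  S → 6
  σ[b<=8](S) → 6
  R → 4
  σ[d>=6](R) → 2
  π[e,g](σ[d>=6](R)) → 2
  (σ[b<=8](S) ⋈[b=g] π[e,g](σ[d>=6](R))) → 2
  π[w,e]((σ[b<=8](S) ⋈[b=g] π[e,g](σ[d>=6](R)))) → 2
  σ[e>=3](π[w,e]((σ[b<=8](S) ⋈[b=g] π[e,g](σ[d>=6](R))))) → 2

== RESULT ==
w | e
q | 6
r | 6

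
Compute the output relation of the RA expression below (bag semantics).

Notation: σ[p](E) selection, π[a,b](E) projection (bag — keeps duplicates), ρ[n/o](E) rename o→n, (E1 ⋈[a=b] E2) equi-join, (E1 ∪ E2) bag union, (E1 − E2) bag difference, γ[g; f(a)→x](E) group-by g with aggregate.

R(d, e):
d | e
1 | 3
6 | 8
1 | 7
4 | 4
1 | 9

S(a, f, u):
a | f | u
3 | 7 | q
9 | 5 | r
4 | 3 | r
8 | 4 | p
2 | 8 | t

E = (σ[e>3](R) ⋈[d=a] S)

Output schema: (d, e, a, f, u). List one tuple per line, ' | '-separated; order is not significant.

Per-node cardinality:
  R → 5
  σ[e>3](R) → 4
  S → 5
  (σ[e>3](R) ⋈[d=a] S) → 1

== RESULT ==
d | e | a | f | u
4 | 4 | 4 | 3 | r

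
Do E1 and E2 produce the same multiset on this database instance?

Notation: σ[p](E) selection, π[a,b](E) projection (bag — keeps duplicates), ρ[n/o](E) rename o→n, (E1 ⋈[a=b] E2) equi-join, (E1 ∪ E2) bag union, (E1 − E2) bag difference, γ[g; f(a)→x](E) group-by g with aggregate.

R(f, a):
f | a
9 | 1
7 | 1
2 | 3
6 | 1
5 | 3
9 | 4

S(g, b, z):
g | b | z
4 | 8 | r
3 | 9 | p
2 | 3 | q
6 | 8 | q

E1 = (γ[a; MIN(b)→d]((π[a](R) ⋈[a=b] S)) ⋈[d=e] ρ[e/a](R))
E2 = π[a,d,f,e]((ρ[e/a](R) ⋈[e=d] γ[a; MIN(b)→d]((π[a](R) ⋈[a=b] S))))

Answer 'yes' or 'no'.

E1 row counts bottom-up:
  R → 6
  π[a](R) → 6
  S → 4
  (π[a](R) ⋈[a=b] S) → 2
  γ[a; MIN(b)→d]((π[a](R) ⋈[a=b] S)) → 1
  R → 6
  ρ[e/a](R) → 6
  (γ[a; MIN(b)→d]((π[a](R) ⋈[a=b] S)) ⋈[d=e] ρ[e/a](R)) → 2
E2 row counts bottom-up:
  R → 6
  ρ[e/a](R) → 6
  R → 6
  π[a](R) → 6
  S → 4
  (π[a](R) ⋈[a=b] S) → 2
  γ[a; MIN(b)→d]((π[a](R) ⋈[a=b] S)) → 1
  (ρ[e/a](R) ⋈[e=d] γ[a; MIN(b)→d]((π[a](R) ⋈[a=b] S))) → 2
  π[a,d,f,e]((ρ[e/a](R) ⋈[e=d] γ[a; MIN(b)→d]((π[a](R) ⋈[a=b] S)))) → 2

E1 and E2 produce the same multiset:
a | d | f | e
3 | 3 | 2 | 3
3 | 3 | 5 | 3

yes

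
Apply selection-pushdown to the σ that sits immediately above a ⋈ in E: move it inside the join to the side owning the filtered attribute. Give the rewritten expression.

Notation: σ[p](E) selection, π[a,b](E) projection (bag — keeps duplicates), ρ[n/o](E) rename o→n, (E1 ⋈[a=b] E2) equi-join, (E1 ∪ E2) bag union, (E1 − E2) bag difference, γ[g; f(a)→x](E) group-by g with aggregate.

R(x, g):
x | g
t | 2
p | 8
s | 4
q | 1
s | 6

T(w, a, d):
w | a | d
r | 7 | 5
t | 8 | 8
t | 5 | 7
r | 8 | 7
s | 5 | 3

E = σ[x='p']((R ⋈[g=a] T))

σ filters on x, owned by the left side.
E' = (σ[x='p'](R) ⋈[g=a] T)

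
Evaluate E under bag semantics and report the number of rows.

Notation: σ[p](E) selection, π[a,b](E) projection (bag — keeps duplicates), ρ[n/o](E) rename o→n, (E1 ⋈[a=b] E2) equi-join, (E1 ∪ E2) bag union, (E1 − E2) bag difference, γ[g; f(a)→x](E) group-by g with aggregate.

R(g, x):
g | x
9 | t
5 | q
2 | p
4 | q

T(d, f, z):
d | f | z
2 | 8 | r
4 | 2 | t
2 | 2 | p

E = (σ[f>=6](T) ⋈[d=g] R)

Per-node cardinality:
  T → 3
  σ[f>=6](T) → 1
  R → 4
  (σ[f>=6](T) ⋈[d=g] R) → 1

|E| = 1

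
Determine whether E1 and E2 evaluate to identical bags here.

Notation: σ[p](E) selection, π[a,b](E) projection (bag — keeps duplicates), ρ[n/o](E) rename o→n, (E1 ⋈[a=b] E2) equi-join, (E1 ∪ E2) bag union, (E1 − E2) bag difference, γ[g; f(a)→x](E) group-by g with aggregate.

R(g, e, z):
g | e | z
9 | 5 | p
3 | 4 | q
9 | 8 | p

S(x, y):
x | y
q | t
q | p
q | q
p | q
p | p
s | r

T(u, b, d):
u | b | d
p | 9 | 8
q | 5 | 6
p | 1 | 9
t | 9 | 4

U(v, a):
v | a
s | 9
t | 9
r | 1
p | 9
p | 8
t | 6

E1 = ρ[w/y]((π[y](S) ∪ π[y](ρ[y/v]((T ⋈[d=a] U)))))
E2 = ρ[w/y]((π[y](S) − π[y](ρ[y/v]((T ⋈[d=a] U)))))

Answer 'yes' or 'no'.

E1 per-node cardinality:
  S → 6
  π[y](S) → 6
  T → 4
  U → 6
  (T ⋈[d=a] U) → 5
  ρ[y/v]((T ⋈[d=a] U)) → 5
  π[y](ρ[y/v]((T ⋈[d=a] U))) → 5
  (π[y](S) ∪ π[y](ρ[y/v]((T ⋈[d=a] U)))) → 11
  ρ[w/y]((π[y](S) ∪ π[y](ρ[y/v]((T ⋈[d=a] U))))) → 11
E2 per-node cardinality:
  S → 6
  π[y](S) → 6
  T → 4
  U → 6
  (T ⋈[d=a] U) → 5
  ρ[y/v]((T ⋈[d=a] U)) → 5
  π[y](ρ[y/v]((T ⋈[d=a] U))) → 5
  (π[y](S) − π[y](ρ[y/v]((T ⋈[d=a] U)))) → 3
  ρ[w/y]((π[y](S) − π[y](ρ[y/v]((T ⋈[d=a] U))))) → 3

E1 result:
w
p
p
p
p
q
q
r
s
t
t
t
E2 result:
w
q
q
r
Witness: ('t',) appears 3× in E1 but 0× in E2.

no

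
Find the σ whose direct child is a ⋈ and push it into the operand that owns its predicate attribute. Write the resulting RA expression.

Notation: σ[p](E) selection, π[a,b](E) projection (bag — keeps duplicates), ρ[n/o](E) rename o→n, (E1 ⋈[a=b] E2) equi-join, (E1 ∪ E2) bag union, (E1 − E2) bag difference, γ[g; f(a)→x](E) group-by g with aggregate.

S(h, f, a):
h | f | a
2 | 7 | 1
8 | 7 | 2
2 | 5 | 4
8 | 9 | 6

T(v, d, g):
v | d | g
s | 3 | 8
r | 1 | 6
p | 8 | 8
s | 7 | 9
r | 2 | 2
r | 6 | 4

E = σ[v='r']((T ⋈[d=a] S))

σ filters on v, owned by the left side.
E' = (σ[v='r'](T) ⋈[d=a] S)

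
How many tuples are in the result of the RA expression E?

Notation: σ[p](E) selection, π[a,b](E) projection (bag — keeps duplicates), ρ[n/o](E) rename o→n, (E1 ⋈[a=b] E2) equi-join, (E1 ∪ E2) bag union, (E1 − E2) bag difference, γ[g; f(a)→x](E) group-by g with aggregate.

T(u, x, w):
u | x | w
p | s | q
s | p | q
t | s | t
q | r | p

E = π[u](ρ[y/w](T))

Stepwise |·|:
  T → 4
  ρ[y/w](T) → 4
  π[u](ρ[y/w](T)) → 4

|E| = 4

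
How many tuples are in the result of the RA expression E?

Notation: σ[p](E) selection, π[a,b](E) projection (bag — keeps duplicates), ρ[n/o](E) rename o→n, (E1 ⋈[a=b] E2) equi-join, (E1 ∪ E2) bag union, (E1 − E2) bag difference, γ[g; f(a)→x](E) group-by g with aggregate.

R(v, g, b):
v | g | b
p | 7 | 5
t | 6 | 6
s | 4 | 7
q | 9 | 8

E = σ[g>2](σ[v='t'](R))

Per-node cardinality:
  R → 4
  σ[v='t'](R) → 1
  σ[g>2](σ[v='t'](R)) → 1

|E| = 1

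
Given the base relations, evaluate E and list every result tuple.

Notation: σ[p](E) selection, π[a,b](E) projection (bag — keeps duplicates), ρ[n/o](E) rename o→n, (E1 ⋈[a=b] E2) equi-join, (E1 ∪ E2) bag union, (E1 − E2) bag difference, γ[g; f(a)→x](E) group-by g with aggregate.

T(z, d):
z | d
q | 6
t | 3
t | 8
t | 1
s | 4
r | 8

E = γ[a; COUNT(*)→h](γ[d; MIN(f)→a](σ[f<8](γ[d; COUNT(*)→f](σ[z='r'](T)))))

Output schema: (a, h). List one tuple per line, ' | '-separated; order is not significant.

Subexpression sizes:
  T → 6
  σ[z='r'](T) → 1
  γ[d; COUNT(*)→f](σ[z='r'](T)) → 1
  σ[f<8](γ[d; COUNT(*)→f](σ[z='r'](T))) → 1
  γ[d; MIN(f)→a](σ[f<8](γ[d; COUNT(*)→f](σ[z='r'](T)))) → 1
  γ[a; COUNT(*)→h](γ[d; MIN(f)→a](σ[f<8](γ[d; COUNT(*)→f](σ[z='r'](T))))) → 1

== RESULT ==
a | h
1 | 1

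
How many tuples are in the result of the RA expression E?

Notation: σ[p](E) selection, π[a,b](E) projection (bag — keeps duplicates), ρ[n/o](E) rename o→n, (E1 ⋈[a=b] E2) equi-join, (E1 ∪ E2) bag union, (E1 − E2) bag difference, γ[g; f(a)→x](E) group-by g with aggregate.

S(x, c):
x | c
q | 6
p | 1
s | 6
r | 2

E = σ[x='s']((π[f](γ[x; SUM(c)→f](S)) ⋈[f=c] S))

Per-node cardinality:
  S → 4
  γ[x; SUM(c)→f](S) → 4
  π[f](γ[x; SUM(c)→f](S)) → 4
  S → 4
  (π[f](γ[x; SUM(c)→f](S)) ⋈[f=c] S) → 6
  σ[x='s']((π[f](γ[x; SUM(c)→f](S)) ⋈[f=c] S)) → 2

|E| = 2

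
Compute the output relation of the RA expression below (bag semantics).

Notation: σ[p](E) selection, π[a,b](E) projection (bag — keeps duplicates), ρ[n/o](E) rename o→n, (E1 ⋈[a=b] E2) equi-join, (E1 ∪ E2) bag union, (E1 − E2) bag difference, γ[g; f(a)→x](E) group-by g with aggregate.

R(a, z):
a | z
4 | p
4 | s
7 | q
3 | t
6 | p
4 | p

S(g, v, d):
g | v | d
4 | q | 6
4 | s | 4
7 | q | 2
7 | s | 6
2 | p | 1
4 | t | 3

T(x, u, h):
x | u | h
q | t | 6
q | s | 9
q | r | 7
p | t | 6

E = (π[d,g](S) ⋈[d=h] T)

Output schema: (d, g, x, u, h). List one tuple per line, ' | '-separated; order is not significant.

Stepwise |·|:
  S → 6
  π[d,g](S) → 6
  T → 4
  (π[d,g](S) ⋈[d=h] T) → 4

== RESULT ==
d | g | x | u | h
6 | 4 | p | t | 6
6 | 4 | q | t | 6
6 | 7 | p | t | 6
6 | 7 | q | t | 6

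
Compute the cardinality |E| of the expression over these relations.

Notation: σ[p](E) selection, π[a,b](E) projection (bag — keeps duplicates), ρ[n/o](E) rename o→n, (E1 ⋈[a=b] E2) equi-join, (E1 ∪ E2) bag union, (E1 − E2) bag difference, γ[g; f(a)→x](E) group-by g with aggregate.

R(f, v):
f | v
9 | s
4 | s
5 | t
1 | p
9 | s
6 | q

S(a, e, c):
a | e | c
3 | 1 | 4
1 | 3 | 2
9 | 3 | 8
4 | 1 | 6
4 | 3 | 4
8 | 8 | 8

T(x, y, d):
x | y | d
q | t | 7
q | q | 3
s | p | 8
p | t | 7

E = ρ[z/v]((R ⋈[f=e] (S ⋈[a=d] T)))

Per-node cardinality:
  R → 6
  S → 6
  T → 4
  (S ⋈[a=d] T) → 2
  (R ⋈[f=e] (S ⋈[a=d] T)) → 1
  ρ[z/v]((R ⋈[f=e] (S ⋈[a=d] T))) → 1

|E| = 1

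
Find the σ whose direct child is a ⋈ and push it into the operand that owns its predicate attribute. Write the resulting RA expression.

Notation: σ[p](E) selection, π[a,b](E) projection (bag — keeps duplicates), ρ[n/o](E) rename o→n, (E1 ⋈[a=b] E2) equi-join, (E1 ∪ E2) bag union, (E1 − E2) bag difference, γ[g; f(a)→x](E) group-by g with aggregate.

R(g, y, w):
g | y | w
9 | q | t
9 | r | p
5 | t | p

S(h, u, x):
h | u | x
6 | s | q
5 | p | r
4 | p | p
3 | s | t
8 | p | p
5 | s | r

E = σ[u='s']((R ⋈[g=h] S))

σ filters on u, owned by the right side.
E' = (R ⋈[g=h] σ[u='s'](S))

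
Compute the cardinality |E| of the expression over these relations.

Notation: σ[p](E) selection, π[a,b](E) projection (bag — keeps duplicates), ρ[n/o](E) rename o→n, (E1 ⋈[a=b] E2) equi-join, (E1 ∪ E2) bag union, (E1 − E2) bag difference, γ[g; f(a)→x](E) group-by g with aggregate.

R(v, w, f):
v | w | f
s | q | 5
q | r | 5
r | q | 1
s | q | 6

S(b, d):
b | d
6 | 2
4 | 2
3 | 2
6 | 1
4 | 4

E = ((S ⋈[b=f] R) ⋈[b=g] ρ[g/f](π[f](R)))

Subexpression sizes:
  S → 5
  R → 4
  (S ⋈[b=f] R) → 2
  R → 4
  π[f](R) → 4
  ρ[g/f](π[f](R)) → 4
  ((S ⋈[b=f] R) ⋈[b=g] ρ[g/f](π[f](R))) → 2

|E| = 2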